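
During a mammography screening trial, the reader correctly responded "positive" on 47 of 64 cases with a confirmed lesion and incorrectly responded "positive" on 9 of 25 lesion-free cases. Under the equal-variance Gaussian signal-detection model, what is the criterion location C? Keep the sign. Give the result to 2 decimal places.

H = 47/64 = 0.7344
FA = 9/25 = 0.3600
z(0.7344) = 0.626, z(0.3600) = -0.358
c = −½·[z(H) + z(FA)] = −0.5 × (0.626 + (-0.358)) = -0.134

C = -0.13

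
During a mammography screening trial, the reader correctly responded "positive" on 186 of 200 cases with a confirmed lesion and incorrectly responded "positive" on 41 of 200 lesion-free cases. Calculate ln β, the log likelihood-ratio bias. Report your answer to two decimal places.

ln β = -0.75

H = 186/200 = 0.9300
FA = 41/200 = 0.2050
Φ⁻¹(H) = 1.476
Φ⁻¹(FA) = -0.824
ln β = −½·[z(H)² − z(FA)²] = −0.5 × (2.179 − 0.679) = -0.750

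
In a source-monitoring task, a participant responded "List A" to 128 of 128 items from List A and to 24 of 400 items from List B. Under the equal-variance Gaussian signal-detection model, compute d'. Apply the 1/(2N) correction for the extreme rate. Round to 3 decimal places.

The hit rate is 128/128 = 1, so apply the 1/(2N) correction: H → 1 − 1/(2·128) = 0.99609.
z(H) = z(0.99609) = 2.6597
z(FA) = z(0.06000) = -1.5548
d' = 2.6597 − (-1.5548) = 4.2145

d' = 4.215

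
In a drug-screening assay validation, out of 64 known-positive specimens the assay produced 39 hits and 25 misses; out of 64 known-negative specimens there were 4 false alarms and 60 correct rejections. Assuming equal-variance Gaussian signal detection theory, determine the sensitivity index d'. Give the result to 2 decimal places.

H = 39/64 = 0.6094
FA = 4/64 = 0.0625
Φ⁻¹(H) = Φ⁻¹(0.6094) = 0.278
Φ⁻¹(FA) = Φ⁻¹(0.0625) = -1.534
d' = z(H) − z(FA) = 0.278 − (-1.534) = 1.812

d' = 1.81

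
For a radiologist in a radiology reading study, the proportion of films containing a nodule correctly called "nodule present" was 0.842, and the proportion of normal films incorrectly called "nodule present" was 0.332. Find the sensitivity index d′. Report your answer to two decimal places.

d′ = 1.44

z(0.842) = 1.0027, z(0.332) = -0.4344
d' = z(H) − z(FA) = 1.0027 − (-0.4344) = 1.4371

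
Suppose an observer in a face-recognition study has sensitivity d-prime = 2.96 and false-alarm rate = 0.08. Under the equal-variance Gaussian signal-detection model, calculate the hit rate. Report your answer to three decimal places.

hit rate = 0.940

z(false-alarm rate) = z(0.08) = -1.4051
z(H) = z(FA) + d' = -1.4051 + 2.96 = 1.5549
hit rate = Φ(1.5549) = 0.9400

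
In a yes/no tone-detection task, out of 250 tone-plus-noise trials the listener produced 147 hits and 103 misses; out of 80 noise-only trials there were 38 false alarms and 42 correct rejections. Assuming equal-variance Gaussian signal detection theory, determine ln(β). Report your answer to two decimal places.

H = 147/250 = 0.5880
FA = 38/80 = 0.4750
Φ⁻¹(H) = Φ⁻¹(0.5880) = 0.222
Φ⁻¹(FA) = Φ⁻¹(0.4750) = -0.063
ln β = −½·[z(H)² − z(FA)²] = −0.5 × (0.049 − 0.004) = -0.0225

ln β = -0.02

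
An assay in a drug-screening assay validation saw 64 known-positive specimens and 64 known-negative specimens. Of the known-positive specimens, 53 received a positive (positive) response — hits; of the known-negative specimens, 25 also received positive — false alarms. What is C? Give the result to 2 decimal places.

C = -0.33

H = 53/64 = 0.8281
FA = 25/64 = 0.3906
z(H) = z(0.8281) = 0.947
z(FA) = z(0.3906) = -0.278
c = −½·[z(H) + z(FA)] = −0.5 × (0.947 + (-0.278)) = -0.3345
c < 0: the assay has a liberal response bias.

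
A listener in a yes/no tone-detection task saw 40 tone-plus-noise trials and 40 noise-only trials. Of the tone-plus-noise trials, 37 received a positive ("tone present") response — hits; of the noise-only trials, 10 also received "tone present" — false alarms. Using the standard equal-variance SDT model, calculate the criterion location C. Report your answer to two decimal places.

H = 37/40 = 0.9250
FA = 10/40 = 0.2500
z(H) = z(0.9250) = 1.4395
z(FA) = z(0.2500) = -0.6745
c = −½·[z(H) + z(FA)] = −0.5 × (1.4395 + (-0.6745)) = -0.3825

C = -0.38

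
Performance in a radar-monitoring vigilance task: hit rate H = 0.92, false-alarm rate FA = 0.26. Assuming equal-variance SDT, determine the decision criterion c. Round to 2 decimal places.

c = -0.38

Φ⁻¹(H) = 1.4051
Φ⁻¹(FA) = -0.6433
c = −½·[z(H) + z(FA)] = −0.5 × (1.4051 + (-0.6433)) = -0.3809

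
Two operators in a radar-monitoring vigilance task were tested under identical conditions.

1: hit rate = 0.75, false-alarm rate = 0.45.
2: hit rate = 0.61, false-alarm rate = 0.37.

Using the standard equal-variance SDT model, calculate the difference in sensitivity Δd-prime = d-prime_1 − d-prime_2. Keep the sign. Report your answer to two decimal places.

1: z(0.75) = 0.674, z(0.45) = -0.126, d' = 0.800
2: z(0.61) = 0.279, z(0.37) = -0.332, d' = 0.611
Δd' = d'_1 − d'_2 = 0.800 − 0.611 = 0.189
1 has the higher sensitivity.

Δd-prime = 0.19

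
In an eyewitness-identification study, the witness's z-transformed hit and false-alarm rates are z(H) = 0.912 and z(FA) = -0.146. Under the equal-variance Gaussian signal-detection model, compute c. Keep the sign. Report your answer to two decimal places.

c = −½·[z(H) + z(FA)] = −½·(0.912 + (-0.146)) = -0.383
c < 0: the witness has a liberal response bias.

c = -0.38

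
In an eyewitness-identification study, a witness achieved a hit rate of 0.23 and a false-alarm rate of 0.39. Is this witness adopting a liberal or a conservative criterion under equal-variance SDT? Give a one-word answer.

conservative

z(H) = -0.739, z(FA) = -0.279
c = −½·(z(H) + z(FA)) = 0.509
c > 0 → conservative criterion (biased toward responding “no”).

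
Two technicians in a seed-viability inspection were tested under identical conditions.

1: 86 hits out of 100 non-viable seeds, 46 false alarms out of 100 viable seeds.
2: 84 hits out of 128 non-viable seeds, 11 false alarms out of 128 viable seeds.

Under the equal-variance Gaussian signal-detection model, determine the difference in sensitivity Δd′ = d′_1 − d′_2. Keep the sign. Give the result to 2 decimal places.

1: z(0.8600) = 1.080, z(0.4600) = -0.100, d' = 1.180
2: z(0.6562) = 0.402, z(0.0859) = -1.366, d' = 1.768
Δd' = d'_1 − d'_2 = 1.180 − 1.768 = -0.588
2 has the higher sensitivity.

Δd′ = -0.59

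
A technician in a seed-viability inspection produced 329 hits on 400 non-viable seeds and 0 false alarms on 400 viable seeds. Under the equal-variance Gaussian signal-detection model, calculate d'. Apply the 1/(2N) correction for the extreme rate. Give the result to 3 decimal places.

The false-alarm rate is 0/400 = 0, so apply the 1/(2N) correction: FA → 1/(2·400) = 0.00125.
z(H) = z(0.82250) = 0.9249
z(FA) = z(0.00125) = -3.0233
d' = 0.9249 − (-3.0233) = 3.9482

d' = 3.948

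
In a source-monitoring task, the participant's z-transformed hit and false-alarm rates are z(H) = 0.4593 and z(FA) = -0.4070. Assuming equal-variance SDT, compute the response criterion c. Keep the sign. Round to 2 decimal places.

c = -0.03

c = −½·[z(H) + z(FA)] = −½·(0.4593 + (-0.4070)) = -0.02615
c < 0: the participant has a liberal response bias.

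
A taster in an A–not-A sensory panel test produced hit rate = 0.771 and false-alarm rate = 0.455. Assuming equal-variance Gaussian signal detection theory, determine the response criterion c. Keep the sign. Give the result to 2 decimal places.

Φ⁻¹(H) = Φ⁻¹(0.771) = 0.7421
Φ⁻¹(FA) = Φ⁻¹(0.455) = -0.1130
c = −½·[z(H) + z(FA)] = −0.5 × (0.7421 + (-0.1130)) = -0.31455
c < 0: the taster has a liberal response bias.

c = -0.31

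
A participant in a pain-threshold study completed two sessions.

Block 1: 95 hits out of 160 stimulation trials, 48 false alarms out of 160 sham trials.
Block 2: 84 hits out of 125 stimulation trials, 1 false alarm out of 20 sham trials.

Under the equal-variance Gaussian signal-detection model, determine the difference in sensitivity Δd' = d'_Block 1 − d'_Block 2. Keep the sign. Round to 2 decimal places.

Block 1: z(0.5938) = 0.237, z(0.3000) = -0.524, d' = 0.761
Block 2: z(0.6720) = 0.445, z(0.0500) = -1.645, d' = 2.090
Δd' = d'_Block 1 − d'_Block 2 = 0.761 − 2.090 = -1.329
Block 2 has the higher sensitivity.

Δd' = -1.33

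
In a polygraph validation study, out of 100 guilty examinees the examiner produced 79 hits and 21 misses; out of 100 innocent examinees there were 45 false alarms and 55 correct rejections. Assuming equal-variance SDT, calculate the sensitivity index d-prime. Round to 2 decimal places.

H = 79/100 = 0.7900
FA = 45/100 = 0.4500
z(H) = 0.806
z(FA) = -0.126
d' = z(H) − z(FA) = 0.806 − (-0.126) = 0.932

d-prime = 0.93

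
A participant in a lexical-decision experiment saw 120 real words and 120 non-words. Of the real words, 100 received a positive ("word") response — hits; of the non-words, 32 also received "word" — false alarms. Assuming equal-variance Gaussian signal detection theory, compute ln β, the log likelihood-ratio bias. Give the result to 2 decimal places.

H = 100/120 = 0.8333
FA = 32/120 = 0.2667
Φ⁻¹(H) = Φ⁻¹(0.8333) = 0.967
Φ⁻¹(FA) = Φ⁻¹(0.2667) = -0.623
ln β = −½·[z(H)² − z(FA)²] = −0.5 × (0.935 − 0.388) = -0.2735

ln β = -0.27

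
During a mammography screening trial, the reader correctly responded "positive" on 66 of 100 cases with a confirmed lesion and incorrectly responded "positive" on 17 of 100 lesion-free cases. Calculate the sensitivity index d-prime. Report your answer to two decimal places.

H = 66/100 = 0.6600
FA = 17/100 = 0.1700
z(0.6600) = 0.4125, z(0.1700) = -0.9542
d' = z(H) − z(FA) = 0.4125 − (-0.9542) = 1.3667

d-prime = 1.37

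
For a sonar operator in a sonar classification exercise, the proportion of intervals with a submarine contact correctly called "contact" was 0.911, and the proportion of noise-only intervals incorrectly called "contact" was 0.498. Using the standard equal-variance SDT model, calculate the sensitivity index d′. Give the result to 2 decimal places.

d′ = 1.35

z(0.911) = 1.347, z(0.498) = -0.005
d' = z(H) − z(FA) = 1.347 − (-0.005) = 1.352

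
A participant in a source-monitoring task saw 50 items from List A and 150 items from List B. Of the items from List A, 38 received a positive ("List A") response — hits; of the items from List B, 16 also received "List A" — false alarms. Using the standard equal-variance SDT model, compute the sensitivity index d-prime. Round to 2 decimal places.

H = 38/50 = 0.7600
FA = 16/150 = 0.1067
z(H) = z(0.7600) = 0.7063
z(FA) = z(0.1067) = -1.2443
d' = z(H) − z(FA) = 0.7063 − (-1.2443) = 1.9506

d-prime = 1.95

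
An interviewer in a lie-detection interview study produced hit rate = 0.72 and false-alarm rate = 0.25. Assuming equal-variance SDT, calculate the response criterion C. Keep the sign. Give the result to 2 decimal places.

z(H) = 0.5828
z(FA) = -0.6745
c = −½·[z(H) + z(FA)] = −0.5 × (0.5828 + (-0.6745)) = 0.04585
c > 0: the interviewer has a conservative response bias.

C = 0.05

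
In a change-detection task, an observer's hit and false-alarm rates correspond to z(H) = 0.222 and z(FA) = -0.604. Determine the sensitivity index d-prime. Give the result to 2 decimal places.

d-prime = 0.83

d' = z(H) − z(FA) = 0.222 − (-0.604) = 0.826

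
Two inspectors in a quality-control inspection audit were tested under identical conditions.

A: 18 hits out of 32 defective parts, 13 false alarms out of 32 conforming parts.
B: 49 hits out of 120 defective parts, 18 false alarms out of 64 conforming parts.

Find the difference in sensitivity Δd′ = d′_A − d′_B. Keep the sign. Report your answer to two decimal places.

A: z(0.5625) = 0.157, z(0.4062) = -0.237, d' = 0.394
B: z(0.4083) = -0.232, z(0.2812) = -0.579, d' = 0.347
Δd' = d'_A − d'_B = 0.394 − 0.347 = 0.047
A has the higher sensitivity.

Δd′ = 0.05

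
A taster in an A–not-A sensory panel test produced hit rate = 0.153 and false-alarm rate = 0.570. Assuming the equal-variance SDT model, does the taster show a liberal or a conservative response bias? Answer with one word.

conservative

z(H) = -1.024, z(FA) = 0.176
c = −½·(z(H) + z(FA)) = 0.424
c > 0 → conservative criterion (biased toward responding “no”).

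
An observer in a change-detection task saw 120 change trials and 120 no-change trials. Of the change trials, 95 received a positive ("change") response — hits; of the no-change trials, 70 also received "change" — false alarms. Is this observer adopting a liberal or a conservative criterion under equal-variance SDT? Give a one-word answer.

z(H) = 0.812, z(FA) = 0.210
c = −½·(z(H) + z(FA)) = -0.511
c < 0 → liberal criterion (biased toward responding “yes”).

liberal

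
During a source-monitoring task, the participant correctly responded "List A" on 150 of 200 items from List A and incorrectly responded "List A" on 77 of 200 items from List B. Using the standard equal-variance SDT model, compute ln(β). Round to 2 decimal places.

ln β = -0.18

H = 150/200 = 0.7500
FA = 77/200 = 0.3850
Φ⁻¹(H) = 0.674
Φ⁻¹(FA) = -0.292
ln β = −½·[z(H)² − z(FA)²] = −0.5 × (0.454 − 0.085) = -0.1845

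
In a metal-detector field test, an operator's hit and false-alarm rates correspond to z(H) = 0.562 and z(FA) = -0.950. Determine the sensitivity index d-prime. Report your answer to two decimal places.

d-prime = 1.51

d' = z(H) − z(FA) = 0.562 − (-0.950) = 1.512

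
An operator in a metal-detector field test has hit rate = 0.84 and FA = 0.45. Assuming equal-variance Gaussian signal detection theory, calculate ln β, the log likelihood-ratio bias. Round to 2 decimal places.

ln β = -0.49

Φ⁻¹(H) = Φ⁻¹(0.84) = 0.994
Φ⁻¹(FA) = Φ⁻¹(0.45) = -0.126
ln β = −½·[z(H)² − z(FA)²] = −0.5 × (0.988 − 0.016) = -0.486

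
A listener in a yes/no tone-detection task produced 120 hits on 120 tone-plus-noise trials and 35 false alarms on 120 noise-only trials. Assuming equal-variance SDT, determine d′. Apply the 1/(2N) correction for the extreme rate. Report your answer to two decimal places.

The hit rate is 120/120 = 1, so apply the 1/(2N) correction: H → 1 − 1/(2·120) = 0.99583.
z(H) = z(0.99583) = 2.638
z(FA) = z(0.29167) = -0.549
d' = 2.638 − (-0.549) = 3.187

d′ = 3.19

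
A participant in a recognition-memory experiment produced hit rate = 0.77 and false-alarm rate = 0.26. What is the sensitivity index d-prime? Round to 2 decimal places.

z(H) = 0.7388
z(FA) = -0.6433
d' = z(H) − z(FA) = 0.7388 − (-0.6433) = 1.3821

d-prime = 1.38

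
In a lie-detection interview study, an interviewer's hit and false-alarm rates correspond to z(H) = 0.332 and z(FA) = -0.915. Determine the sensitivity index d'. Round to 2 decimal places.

d' = 1.25

d' = z(H) − z(FA) = 0.332 − (-0.915) = 1.247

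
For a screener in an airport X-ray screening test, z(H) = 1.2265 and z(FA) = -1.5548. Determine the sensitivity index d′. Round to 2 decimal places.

d′ = 2.78

d' = z(H) − z(FA) = 1.2265 − (-1.5548) = 2.7813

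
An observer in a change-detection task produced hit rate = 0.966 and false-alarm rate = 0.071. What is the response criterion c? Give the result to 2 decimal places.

c = -0.18

Φ⁻¹(H) = 1.8250
Φ⁻¹(FA) = -1.4684
c = −½·[z(H) + z(FA)] = −0.5 × (1.8250 + (-1.4684)) = -0.1783
c < 0: the observer has a liberal response bias.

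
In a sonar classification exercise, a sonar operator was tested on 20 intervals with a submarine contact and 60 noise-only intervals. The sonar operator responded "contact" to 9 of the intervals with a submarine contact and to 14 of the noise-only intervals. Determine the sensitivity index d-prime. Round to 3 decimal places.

H = 9/20 = 0.4500
FA = 14/60 = 0.2333
z(H) = -0.1257
z(FA) = -0.7280
d' = z(H) − z(FA) = -0.1257 − (-0.7280) = 0.6023

d-prime = 0.602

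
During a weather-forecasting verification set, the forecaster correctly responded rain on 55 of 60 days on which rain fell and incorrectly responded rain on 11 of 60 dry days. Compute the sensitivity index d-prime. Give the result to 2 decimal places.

H = 55/60 = 0.9167
FA = 11/60 = 0.1833
z(H) = z(0.9167) = 1.383
z(FA) = z(0.1833) = -0.903
d' = z(H) − z(FA) = 1.383 − (-0.903) = 2.286

d-prime = 2.29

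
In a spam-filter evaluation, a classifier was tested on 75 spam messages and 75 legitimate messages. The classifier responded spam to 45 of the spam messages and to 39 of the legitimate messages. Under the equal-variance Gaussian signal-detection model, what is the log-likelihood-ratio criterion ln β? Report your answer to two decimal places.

H = 45/75 = 0.6000
FA = 39/75 = 0.5200
z(H) = z(0.6000) = 0.253
z(FA) = z(0.5200) = 0.050
ln β = −½·[z(H)² − z(FA)²] = −0.5 × (0.064 − 0.003) = -0.0305

ln β = -0.03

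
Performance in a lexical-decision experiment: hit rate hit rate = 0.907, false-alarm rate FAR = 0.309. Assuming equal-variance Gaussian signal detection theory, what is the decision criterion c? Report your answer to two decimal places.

c = -0.41

z(H) = z(0.907) = 1.323
z(FA) = z(0.309) = -0.499
c = −½·[z(H) + z(FA)] = −0.5 × (1.323 + (-0.499)) = -0.412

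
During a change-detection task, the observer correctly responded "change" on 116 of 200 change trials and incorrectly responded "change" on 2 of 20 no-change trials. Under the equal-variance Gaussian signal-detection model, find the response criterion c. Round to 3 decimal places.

H = 116/200 = 0.5800
FA = 2/20 = 0.1000
Φ⁻¹(H) = Φ⁻¹(0.5800) = 0.2019
Φ⁻¹(FA) = Φ⁻¹(0.1000) = -1.2816
c = −½·[z(H) + z(FA)] = −0.5 × (0.2019 + (-1.2816)) = 0.53985

c = 0.540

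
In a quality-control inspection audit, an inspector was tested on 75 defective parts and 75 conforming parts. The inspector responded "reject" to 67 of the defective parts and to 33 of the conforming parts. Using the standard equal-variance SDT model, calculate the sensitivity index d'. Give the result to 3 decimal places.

d' = 1.395

H = 67/75 = 0.8933
FA = 33/75 = 0.4400
Φ⁻¹(H) = 1.2443
Φ⁻¹(FA) = -0.1510
d' = z(H) − z(FA) = 1.2443 − (-0.1510) = 1.3953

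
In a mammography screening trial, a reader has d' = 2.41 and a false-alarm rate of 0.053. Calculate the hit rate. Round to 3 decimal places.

z(false-alarm rate) = z(0.053) = -1.6164
z(H) = z(FA) + d' = -1.6164 + 2.41 = 0.7936
hit rate = Φ(0.7936) = 0.7863

hit rate = 0.786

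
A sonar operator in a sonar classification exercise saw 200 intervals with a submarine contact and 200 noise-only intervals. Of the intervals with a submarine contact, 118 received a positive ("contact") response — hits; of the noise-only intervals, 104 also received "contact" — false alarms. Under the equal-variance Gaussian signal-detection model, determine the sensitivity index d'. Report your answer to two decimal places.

d' = 0.18

H = 118/200 = 0.5900
FA = 104/200 = 0.5200
Φ⁻¹(0.5900) = 0.2275, Φ⁻¹(0.5200) = 0.0502
d' = z(H) − z(FA) = 0.2275 − 0.0502 = 0.1773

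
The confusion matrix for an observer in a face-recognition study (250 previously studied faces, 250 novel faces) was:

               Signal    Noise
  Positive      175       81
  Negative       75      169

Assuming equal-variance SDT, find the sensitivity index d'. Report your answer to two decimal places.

H = 175/250 = 0.7000
FA = 81/250 = 0.3240
z(0.7000) = 0.5244, z(0.3240) = -0.4565
d' = z(H) − z(FA) = 0.5244 − (-0.4565) = 0.9809

d' = 0.98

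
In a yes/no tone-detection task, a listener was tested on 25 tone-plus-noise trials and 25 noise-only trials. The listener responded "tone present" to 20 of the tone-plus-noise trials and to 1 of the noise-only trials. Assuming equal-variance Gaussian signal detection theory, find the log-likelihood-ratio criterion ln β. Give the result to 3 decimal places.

H = 20/25 = 0.8000
FA = 1/25 = 0.0400
Φ⁻¹(H) = Φ⁻¹(0.8000) = 0.8416
Φ⁻¹(FA) = Φ⁻¹(0.0400) = -1.7507
ln β = −½·[z(H)² − z(FA)²] = −0.5 × (0.7083 − 3.0650) = 1.17835

ln β = 1.178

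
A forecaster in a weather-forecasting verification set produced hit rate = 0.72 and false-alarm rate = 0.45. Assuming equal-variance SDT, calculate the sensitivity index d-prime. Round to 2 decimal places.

d-prime = 0.71

z(H) = z(0.72) = 0.5828
z(FA) = z(0.45) = -0.1257
d' = z(H) − z(FA) = 0.5828 − (-0.1257) = 0.7085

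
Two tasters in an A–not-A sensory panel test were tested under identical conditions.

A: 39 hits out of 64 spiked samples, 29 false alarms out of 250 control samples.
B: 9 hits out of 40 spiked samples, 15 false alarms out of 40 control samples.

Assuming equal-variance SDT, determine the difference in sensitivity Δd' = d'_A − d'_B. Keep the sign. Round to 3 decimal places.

Δd' = 1.910

A: z(0.6094) = 0.2778, z(0.1160) = -1.1952, d' = 1.4730
B: z(0.2250) = -0.7554, z(0.3750) = -0.3186, d' = -0.4368
Δd' = d'_A − d'_B = 1.4730 − (-0.4368) = 1.9098
A has the higher sensitivity.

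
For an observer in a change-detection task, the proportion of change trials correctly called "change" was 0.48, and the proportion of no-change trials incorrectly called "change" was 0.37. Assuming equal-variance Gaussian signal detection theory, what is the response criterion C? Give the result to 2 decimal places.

C = 0.19

z(H) = z(0.48) = -0.050
z(FA) = z(0.37) = -0.332
c = −½·[z(H) + z(FA)] = −0.5 × (-0.050 + (-0.332)) = 0.191
c > 0: the observer has a conservative response bias.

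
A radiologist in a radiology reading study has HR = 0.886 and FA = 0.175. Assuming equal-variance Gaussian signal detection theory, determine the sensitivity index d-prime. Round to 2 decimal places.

Φ⁻¹(H) = Φ⁻¹(0.886) = 1.2055
Φ⁻¹(FA) = Φ⁻¹(0.175) = -0.9346
d' = z(H) − z(FA) = 1.2055 − (-0.9346) = 2.1401

d-prime = 2.14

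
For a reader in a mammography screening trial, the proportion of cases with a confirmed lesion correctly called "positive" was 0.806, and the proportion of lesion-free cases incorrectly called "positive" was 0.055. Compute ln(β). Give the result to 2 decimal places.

z(H) = z(0.806) = 0.863
z(FA) = z(0.055) = -1.598
ln β = −½·[z(H)² − z(FA)²] = −0.5 × (0.745 − 2.554) = 0.9045

ln β = 0.90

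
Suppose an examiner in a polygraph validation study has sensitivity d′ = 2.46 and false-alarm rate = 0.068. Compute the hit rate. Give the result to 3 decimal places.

hit rate = 0.834

z(false-alarm rate) = z(0.068) = -1.4909
z(H) = z(FA) + d' = -1.4909 + 2.46 = 0.9691
hit rate = Φ(0.9691) = 0.8338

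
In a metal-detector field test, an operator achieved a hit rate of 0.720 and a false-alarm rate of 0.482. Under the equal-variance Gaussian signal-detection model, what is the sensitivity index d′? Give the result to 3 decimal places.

Φ⁻¹(0.720) = 0.5828, Φ⁻¹(0.482) = -0.0451
d' = z(H) − z(FA) = 0.5828 − (-0.0451) = 0.6279

d′ = 0.628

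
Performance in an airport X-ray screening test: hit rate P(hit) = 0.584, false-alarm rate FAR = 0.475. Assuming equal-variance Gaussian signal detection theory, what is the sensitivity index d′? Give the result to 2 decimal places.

d′ = 0.27

z(0.584) = 0.2121, z(0.475) = -0.0627
d' = z(H) − z(FA) = 0.2121 − (-0.0627) = 0.2748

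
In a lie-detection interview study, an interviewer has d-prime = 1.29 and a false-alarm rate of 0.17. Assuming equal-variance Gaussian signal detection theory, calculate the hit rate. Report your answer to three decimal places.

z(false-alarm rate) = z(0.17) = -0.9542
z(H) = z(FA) + d' = -0.9542 + 1.29 = 0.3358
hit rate = Φ(0.3358) = 0.6315

hit rate = 0.632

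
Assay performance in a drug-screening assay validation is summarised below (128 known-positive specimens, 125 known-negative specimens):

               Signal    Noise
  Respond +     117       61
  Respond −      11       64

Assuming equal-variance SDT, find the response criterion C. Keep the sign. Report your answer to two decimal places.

C = -0.67

H = 117/128 = 0.9141
FA = 61/125 = 0.4880
Φ⁻¹(0.9141) = 1.366, Φ⁻¹(0.4880) = -0.030
c = −½·[z(H) + z(FA)] = −0.5 × (1.366 + (-0.030)) = -0.668
c < 0: the assay has a liberal response bias.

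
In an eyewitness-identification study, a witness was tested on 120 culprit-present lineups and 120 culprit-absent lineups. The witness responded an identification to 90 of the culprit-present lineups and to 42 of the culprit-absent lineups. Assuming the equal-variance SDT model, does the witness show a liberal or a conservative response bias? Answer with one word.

z(H) = 0.674, z(FA) = -0.385
c = −½·(z(H) + z(FA)) = -0.1445
c < 0 → liberal criterion (biased toward responding “yes”).

liberal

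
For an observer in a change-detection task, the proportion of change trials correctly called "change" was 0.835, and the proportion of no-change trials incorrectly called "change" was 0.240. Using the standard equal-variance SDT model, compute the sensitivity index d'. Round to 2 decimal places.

z(H) = 0.9741
z(FA) = -0.7063
d' = z(H) − z(FA) = 0.9741 − (-0.7063) = 1.6804

d' = 1.68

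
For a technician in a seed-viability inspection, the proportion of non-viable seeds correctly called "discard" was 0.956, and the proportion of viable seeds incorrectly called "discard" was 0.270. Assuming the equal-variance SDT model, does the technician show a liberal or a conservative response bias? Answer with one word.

z(H) = 1.706, z(FA) = -0.613
c = −½·(z(H) + z(FA)) = -0.5465
c < 0 → liberal criterion (biased toward responding “yes”).

liberal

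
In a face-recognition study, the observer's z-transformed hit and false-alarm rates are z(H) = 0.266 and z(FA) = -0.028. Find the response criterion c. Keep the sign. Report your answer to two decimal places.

c = −½·[z(H) + z(FA)] = −½·(0.266 + (-0.028)) = -0.119

c = -0.12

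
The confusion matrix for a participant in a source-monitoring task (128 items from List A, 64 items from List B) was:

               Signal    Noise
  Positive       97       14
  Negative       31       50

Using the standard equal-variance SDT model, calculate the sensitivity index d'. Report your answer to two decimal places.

d' = 1.48

H = 97/128 = 0.7578
FA = 14/64 = 0.2188
z(H) = z(0.7578) = 0.699
z(FA) = z(0.2188) = -0.776
d' = z(H) − z(FA) = 0.699 − (-0.776) = 1.475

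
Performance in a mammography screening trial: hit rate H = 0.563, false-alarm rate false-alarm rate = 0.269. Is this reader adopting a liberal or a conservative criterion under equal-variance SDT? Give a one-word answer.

z(H) = 0.159, z(FA) = -0.616
c = −½·(z(H) + z(FA)) = 0.2285
c > 0 → conservative criterion (biased toward responding “no”).

conservative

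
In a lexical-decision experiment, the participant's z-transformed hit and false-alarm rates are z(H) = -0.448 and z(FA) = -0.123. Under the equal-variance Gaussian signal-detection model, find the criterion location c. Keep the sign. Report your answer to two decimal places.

c = 0.29

c = −½·[z(H) + z(FA)] = −½·(-0.448 + (-0.123)) = 0.2855
c > 0: the participant has a conservative response bias.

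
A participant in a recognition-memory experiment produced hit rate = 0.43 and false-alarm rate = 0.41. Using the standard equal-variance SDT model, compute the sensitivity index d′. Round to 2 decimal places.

d′ = 0.05

Φ⁻¹(H) = -0.1764
Φ⁻¹(FA) = -0.2275
d' = z(H) − z(FA) = -0.1764 − (-0.2275) = 0.0511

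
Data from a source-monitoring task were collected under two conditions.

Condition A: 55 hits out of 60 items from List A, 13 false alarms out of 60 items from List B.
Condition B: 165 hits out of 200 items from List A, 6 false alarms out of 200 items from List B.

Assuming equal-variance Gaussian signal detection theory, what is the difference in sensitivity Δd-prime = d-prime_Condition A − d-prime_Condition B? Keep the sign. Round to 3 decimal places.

Δd-prime = -0.649

Condition A: z(0.9167) = 1.3832, z(0.2167) = -0.7834, d' = 2.1666
Condition B: z(0.8250) = 0.9346, z(0.0300) = -1.8808, d' = 2.8154
Δd' = d'_Condition A − d'_Condition B = 2.1666 − 2.8154 = -0.6488
Condition B has the higher sensitivity.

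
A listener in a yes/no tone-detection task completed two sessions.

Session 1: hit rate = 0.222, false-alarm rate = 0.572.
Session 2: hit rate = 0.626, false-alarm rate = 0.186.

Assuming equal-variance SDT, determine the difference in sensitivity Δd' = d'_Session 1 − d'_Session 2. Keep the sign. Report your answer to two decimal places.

Session 1: z(0.222) = -0.765, z(0.572) = 0.181, d' = -0.946
Session 2: z(0.626) = 0.321, z(0.186) = -0.893, d' = 1.214
Δd' = d'_Session 1 − d'_Session 2 = -0.946 − 1.214 = -2.160
Session 2 has the higher sensitivity.

Δd' = -2.16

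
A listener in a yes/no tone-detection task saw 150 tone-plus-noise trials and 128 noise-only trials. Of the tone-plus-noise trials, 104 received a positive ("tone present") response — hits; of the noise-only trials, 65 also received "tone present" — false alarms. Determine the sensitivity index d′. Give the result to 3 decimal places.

H = 104/150 = 0.6933
FA = 65/128 = 0.5078
Φ⁻¹(H) = 0.5052
Φ⁻¹(FA) = 0.0196
d' = z(H) − z(FA) = 0.5052 − 0.0196 = 0.4856

d′ = 0.486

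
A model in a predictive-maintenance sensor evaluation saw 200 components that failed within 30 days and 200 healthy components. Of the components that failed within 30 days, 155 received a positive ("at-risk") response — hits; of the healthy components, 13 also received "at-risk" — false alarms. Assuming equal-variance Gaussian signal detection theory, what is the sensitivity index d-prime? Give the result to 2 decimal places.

d-prime = 2.27

H = 155/200 = 0.7750
FA = 13/200 = 0.0650
z(H) = 0.7554
z(FA) = -1.5141
d' = z(H) − z(FA) = 0.7554 − (-1.5141) = 2.2695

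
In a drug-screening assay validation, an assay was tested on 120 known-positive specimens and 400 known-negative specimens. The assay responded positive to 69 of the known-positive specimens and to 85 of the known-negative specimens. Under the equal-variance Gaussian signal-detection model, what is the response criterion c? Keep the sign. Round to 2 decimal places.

c = 0.30

H = 69/120 = 0.5750
FA = 85/400 = 0.2125
Φ⁻¹(H) = 0.1891
Φ⁻¹(FA) = -0.7978
c = −½·[z(H) + z(FA)] = −0.5 × (0.1891 + (-0.7978)) = 0.30435
c > 0: the assay has a conservative response bias.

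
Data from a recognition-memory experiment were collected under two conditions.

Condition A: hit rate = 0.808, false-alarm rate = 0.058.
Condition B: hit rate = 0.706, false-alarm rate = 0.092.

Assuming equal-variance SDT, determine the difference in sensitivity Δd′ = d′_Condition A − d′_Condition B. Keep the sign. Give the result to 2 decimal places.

Δd′ = 0.57

Condition A: z(0.808) = 0.871, z(0.058) = -1.572, d' = 2.443
Condition B: z(0.706) = 0.542, z(0.092) = -1.329, d' = 1.871
Δd' = d'_Condition A − d'_Condition B = 2.443 − 1.871 = 0.572
Condition A has the higher sensitivity.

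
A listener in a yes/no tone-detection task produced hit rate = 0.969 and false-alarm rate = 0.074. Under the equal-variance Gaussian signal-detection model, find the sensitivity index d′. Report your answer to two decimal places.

z(H) = z(0.969) = 1.8663
z(FA) = z(0.074) = -1.4466
d' = z(H) − z(FA) = 1.8663 − (-1.4466) = 3.3129

d′ = 3.31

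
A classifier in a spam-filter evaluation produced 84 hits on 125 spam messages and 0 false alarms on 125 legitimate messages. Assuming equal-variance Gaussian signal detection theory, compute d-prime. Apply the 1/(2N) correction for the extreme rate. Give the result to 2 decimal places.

d-prime = 3.10

The false-alarm rate is 0/125 = 0, so apply the 1/(2N) correction: FA → 1/(2·125) = 0.00400.
z(H) = z(0.67200) = 0.445
z(FA) = z(0.00400) = -2.652
d' = 0.445 − (-2.652) = 3.097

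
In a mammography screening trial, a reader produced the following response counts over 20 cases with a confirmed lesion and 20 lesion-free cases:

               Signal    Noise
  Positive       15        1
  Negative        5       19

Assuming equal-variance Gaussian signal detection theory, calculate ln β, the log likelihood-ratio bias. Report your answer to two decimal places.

ln β = 1.13

H = 15/20 = 0.7500
FA = 1/20 = 0.0500
z(H) = z(0.7500) = 0.674
z(FA) = z(0.0500) = -1.645
ln β = −½·[z(H)² − z(FA)²] = −0.5 × (0.454 − 2.706) = 1.126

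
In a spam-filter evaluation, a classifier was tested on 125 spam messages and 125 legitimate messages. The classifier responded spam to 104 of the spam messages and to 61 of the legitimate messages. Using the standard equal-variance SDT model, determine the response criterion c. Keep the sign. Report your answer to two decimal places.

H = 104/125 = 0.8320
FA = 61/125 = 0.4880
z(H) = z(0.8320) = 0.9621
z(FA) = z(0.4880) = -0.0301
c = −½·[z(H) + z(FA)] = −0.5 × (0.9621 + (-0.0301)) = -0.4660

c = -0.47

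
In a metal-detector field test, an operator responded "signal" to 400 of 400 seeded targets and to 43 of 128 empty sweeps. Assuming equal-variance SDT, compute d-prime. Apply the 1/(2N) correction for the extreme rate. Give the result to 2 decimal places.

The hit rate is 400/400 = 1, so apply the 1/(2N) correction: H → 1 − 1/(2·400) = 0.99875.
z(H) = z(0.99875) = 3.023
z(FA) = z(0.33594) = -0.424
d' = 3.023 − (-0.424) = 3.447

d-prime = 3.45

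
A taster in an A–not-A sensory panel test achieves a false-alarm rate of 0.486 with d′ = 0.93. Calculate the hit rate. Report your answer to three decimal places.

z(false-alarm rate) = z(0.486) = -0.0351
z(H) = z(FA) + d' = -0.0351 + 0.93 = 0.8949
hit rate = Φ(0.8949) = 0.8146

hit rate = 0.815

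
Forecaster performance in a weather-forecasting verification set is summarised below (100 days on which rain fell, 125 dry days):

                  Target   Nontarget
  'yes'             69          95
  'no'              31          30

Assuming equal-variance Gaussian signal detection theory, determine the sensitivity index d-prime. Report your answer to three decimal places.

d-prime = -0.210

H = 69/100 = 0.6900
FA = 95/125 = 0.7600
z(H) = z(0.6900) = 0.4959
z(FA) = z(0.7600) = 0.7063
d' = z(H) − z(FA) = 0.4959 − 0.7063 = -0.2104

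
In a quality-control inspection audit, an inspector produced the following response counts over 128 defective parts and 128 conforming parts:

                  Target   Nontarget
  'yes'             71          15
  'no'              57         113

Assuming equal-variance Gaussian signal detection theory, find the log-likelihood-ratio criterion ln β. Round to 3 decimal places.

H = 71/128 = 0.5547
FA = 15/128 = 0.1172
z(H) = z(0.5547) = 0.1375
z(FA) = z(0.1172) = -1.1891
ln β = −½·[z(H)² − z(FA)²] = −0.5 × (0.0189 − 1.4140) = 0.69755

ln β = 0.698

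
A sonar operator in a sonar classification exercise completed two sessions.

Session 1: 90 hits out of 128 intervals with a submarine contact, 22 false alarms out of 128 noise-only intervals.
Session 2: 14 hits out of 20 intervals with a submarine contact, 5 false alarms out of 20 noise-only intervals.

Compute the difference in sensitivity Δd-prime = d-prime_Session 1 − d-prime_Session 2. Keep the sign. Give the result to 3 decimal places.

Session 1: z(0.7031) = 0.5333, z(0.1719) = -0.9467, d' = 1.4800
Session 2: z(0.7000) = 0.5244, z(0.2500) = -0.6745, d' = 1.1989
Δd' = d'_Session 1 − d'_Session 2 = 1.4800 − 1.1989 = 0.2811
Session 1 has the higher sensitivity.

Δd-prime = 0.281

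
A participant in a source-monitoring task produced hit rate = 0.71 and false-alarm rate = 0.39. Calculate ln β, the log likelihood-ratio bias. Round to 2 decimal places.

Φ⁻¹(H) = Φ⁻¹(0.71) = 0.553
Φ⁻¹(FA) = Φ⁻¹(0.39) = -0.279
ln β = −½·[z(H)² − z(FA)²] = −0.5 × (0.306 − 0.078) = -0.114

ln β = -0.11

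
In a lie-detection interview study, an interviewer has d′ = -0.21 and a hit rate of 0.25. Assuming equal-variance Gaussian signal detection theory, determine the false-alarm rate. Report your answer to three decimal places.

false-alarm rate = 0.321

z(hit rate) = z(0.25) = -0.6745
z(FA) = z(H) − d' = -0.6745 − (-0.21) = -0.4645
false-alarm rate = Φ(-0.4645) = 0.3211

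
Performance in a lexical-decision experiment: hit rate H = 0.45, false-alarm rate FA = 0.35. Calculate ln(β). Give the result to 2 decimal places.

ln β = 0.07

z(0.45) = -0.126, z(0.35) = -0.385
ln β = −½·[z(H)² − z(FA)²] = −0.5 × (0.016 − 0.148) = 0.066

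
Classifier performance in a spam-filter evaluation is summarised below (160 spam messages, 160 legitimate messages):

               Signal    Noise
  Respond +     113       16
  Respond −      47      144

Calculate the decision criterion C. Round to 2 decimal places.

H = 113/160 = 0.7063
FA = 16/160 = 0.1000
z(0.7063) = 0.5426, z(0.1000) = -1.2816
c = −½·[z(H) + z(FA)] = −0.5 × (0.5426 + (-1.2816)) = 0.3695

C = 0.37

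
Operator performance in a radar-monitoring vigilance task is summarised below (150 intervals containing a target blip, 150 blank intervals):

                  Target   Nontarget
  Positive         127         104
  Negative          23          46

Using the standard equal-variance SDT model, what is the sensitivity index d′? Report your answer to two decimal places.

d′ = 0.52

H = 127/150 = 0.8467
FA = 104/150 = 0.6933
Φ⁻¹(H) = 1.0224
Φ⁻¹(FA) = 0.5052
d' = z(H) − z(FA) = 1.0224 − 0.5052 = 0.5172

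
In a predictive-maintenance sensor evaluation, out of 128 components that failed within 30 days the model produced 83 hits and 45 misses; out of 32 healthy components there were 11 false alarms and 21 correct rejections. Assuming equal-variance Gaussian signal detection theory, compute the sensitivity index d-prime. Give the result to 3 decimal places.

d-prime = 0.783

H = 83/128 = 0.6484
FA = 11/32 = 0.3438
z(H) = z(0.6484) = 0.3810
z(FA) = z(0.3438) = -0.4021
d' = z(H) − z(FA) = 0.3810 − (-0.4021) = 0.7831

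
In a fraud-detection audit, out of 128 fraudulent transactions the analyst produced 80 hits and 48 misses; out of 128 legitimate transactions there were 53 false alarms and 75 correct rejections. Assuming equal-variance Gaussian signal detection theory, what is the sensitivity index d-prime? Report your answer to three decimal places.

H = 80/128 = 0.6250
FA = 53/128 = 0.4141
z(H) = z(0.6250) = 0.3186
z(FA) = z(0.4141) = -0.2170
d' = z(H) − z(FA) = 0.3186 − (-0.2170) = 0.5356

d-prime = 0.536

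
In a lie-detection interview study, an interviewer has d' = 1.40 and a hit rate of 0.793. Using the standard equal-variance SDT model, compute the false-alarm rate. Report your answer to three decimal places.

z(hit rate) = z(0.793) = 0.8169
z(FA) = z(H) − d' = 0.8169 − 1.40 = -0.5831
false-alarm rate = Φ(-0.5831) = 0.2799

false-alarm rate = 0.280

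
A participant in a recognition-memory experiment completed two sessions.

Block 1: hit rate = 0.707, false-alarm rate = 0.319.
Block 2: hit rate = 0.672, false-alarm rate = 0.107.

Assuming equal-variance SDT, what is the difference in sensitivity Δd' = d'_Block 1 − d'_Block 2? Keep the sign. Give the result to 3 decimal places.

Δd' = -0.673

Block 1: z(0.707) = 0.5446, z(0.319) = -0.4705, d' = 1.0151
Block 2: z(0.672) = 0.4454, z(0.107) = -1.2426, d' = 1.6880
Δd' = d'_Block 1 − d'_Block 2 = 1.0151 − 1.6880 = -0.6729
Block 2 has the higher sensitivity.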